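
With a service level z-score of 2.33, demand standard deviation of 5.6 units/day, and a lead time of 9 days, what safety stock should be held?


Formula: SS = z * sigma_d * sqrt(LT)
sqrt(LT) = sqrt(9) = 3.0
SS = 2.33 * 5.6 * 3.0
SS = 39.1 units

39.1 units


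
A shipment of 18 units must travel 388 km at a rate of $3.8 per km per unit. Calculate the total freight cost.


TC = dist * cost * units = 388 * 3.8 * 18 = $26539.20

$26539.20


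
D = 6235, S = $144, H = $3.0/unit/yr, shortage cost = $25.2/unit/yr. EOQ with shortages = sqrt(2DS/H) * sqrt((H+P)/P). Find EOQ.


Formula: EOQ* = sqrt(2DS/H) * sqrt((H+P)/P)
Base EOQ = sqrt(2*6235*144/3.0) = 773.67 units
Correction = sqrt((3.0+25.2)/25.2) = 1.05785
EOQ* = 773.67 * 1.05785 = 818.4 units

818.4 units


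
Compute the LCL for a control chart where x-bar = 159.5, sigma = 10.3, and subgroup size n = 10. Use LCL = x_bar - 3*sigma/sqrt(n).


LCL = 159.5 - 3 * 10.3 / sqrt(10)

149.73


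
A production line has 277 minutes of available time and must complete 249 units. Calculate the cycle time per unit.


Formula: CT = Available Time / Number of Units
CT = 277 min / 249 units
CT = 1.11 min/unit

1.11 min/unit


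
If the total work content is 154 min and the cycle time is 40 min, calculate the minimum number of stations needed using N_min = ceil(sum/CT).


Formula: N_min = ceil(Sum of Task Times / Cycle Time)
N_min = ceil(154 min / 40 min) = ceil(3.85)
N_min = 4 stations

4


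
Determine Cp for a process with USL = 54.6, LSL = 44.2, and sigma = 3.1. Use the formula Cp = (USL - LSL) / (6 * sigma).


Cp = (54.6 - 44.2) / (6 * 3.1)

0.56


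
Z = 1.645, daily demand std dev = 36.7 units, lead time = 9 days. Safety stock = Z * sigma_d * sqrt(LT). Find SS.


Formula: SS = z * sigma_d * sqrt(LT)
sqrt(LT) = sqrt(9) = 3.0
SS = 1.645 * 36.7 * 3.0
SS = 181.1 units

181.1 units


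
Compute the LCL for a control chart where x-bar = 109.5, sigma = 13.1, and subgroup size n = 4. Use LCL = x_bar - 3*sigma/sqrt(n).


LCL = 109.5 - 3 * 13.1 / sqrt(4)

89.85


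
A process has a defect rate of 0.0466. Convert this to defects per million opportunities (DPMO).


DPMO = defect_rate * 1000000 = 0.0466 * 1000000

46600


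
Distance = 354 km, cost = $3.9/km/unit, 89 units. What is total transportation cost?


TC = dist * cost * units = 354 * 3.9 * 89 = $122873.40

$122873.40


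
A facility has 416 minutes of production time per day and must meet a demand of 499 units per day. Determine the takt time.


Formula: Takt Time = Available Production Time / Customer Demand
Takt = 416 min/day / 499 units/day
Takt = 0.83 min/unit

0.83 min/unit


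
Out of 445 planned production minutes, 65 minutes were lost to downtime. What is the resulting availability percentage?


Formula: Availability = (Planned Time - Downtime) / Planned Time * 100
Uptime = 445 - 65 = 380 min
Availability = 380 / 445 * 100 = 85.4%

85.4%


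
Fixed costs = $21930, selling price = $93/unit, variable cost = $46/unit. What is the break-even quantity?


Formula: BEQ = Fixed Costs / (Price - Variable Cost)
Contribution margin = $93 - $46 = $47/unit
BEQ = ceil($21930 / $47/unit) = ceil(466.6) = 467 units

467 units


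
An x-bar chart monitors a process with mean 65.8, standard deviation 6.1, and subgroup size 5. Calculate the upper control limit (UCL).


UCL = 65.8 + 3 * 6.1 / sqrt(5)

73.98


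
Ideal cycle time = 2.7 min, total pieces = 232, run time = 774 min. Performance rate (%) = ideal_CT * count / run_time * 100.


Formula: Performance = (Ideal CT * Total Count) / Run Time * 100
Ideal output time = 2.7 * 232 = 626.4 min
Performance = 626.4 / 774 * 100 = 80.9%

80.9%


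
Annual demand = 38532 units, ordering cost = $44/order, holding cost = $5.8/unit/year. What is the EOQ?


Formula: EOQ = sqrt(2 * D * S / H)
Numerator: 2 * 38532 * 44 = 3390816
2DS/H = 3390816 / 5.8 = 584623.4
EOQ = sqrt(584623.4) = 764.6 units

764.6 units


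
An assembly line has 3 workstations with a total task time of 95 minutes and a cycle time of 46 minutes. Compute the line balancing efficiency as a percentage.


Formula: Efficiency = Sum of Task Times / (N_stations * CT) * 100
Total station capacity = 3 stations * 46 min = 138 min
Efficiency = 95 / 138 * 100 = 68.8%

68.8%


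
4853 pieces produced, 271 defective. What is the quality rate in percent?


Formula: Quality Rate = Good Pieces / Total Pieces * 100
Good pieces = 4853 - 271 = 4582
QR = 4582 / 4853 * 100 = 94.4%

94.4%


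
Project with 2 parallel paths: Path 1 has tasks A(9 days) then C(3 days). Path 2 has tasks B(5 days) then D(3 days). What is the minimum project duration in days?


Path 1 = 9 + 3 = 12 days
Path 2 = 5 + 3 = 8 days
Duration = max(12, 8) = 12 days

12 days


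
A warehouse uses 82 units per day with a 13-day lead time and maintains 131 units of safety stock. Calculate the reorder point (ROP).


Formula: ROP = (Daily Demand * Lead Time) + Safety Stock
Demand during lead time = 82 * 13 = 1066 units
ROP = 1066 + 131 = 1197 units

1197 units


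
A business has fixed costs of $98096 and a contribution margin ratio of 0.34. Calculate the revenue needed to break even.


Formula: BER = Fixed Costs / Contribution Margin Ratio
BER = $98096 / 0.34
BER = $288517.65 (to the nearest cent)

$288517.65


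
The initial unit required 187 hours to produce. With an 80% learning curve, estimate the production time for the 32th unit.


Formula: T_n = T_1 * (learning_rate)^(log2(n)) where learning_rate = rate/100
Doublings = log2(32) = 5
T_n = 187 * 0.8^5
T_n = 187 * 0.3277 = 61.3 hours

61.3 hours


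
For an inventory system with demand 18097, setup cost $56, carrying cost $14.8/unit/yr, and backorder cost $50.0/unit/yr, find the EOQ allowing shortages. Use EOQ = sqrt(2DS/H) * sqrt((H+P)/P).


Formula: EOQ* = sqrt(2DS/H) * sqrt((H+P)/P)
Base EOQ = sqrt(2*18097*56/14.8) = 370.07 units
Correction = sqrt((14.8+50.0)/50.0) = 1.13842
EOQ* = 370.07 * 1.13842 = 421.3 units

421.3 units


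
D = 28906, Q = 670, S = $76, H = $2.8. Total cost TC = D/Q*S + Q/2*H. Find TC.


TC = 28906/670 * 76 + 670/2 * 2.8

$4216.89


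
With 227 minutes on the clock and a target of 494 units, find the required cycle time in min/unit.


Formula: CT = Available Time / Number of Units
CT = 227 min / 494 units
CT = 0.46 min/unit

0.46 min/unit


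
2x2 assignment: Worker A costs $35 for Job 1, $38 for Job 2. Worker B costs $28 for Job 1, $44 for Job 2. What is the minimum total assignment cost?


Option 1: A->1 + B->2 = $35 + $44 = $79
Option 2: A->2 + B->1 = $38 + $28 = $66
Min cost = min($79, $66) = $66

$66


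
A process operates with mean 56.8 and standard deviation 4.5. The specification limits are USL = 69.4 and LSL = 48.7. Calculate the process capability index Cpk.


Cpu = (69.4 - 56.8) / (3 * 4.5) = 0.93
Cpl = (56.8 - 48.7) / (3 * 4.5) = 0.6
Cpk = min(0.93, 0.6) = 0.6

0.6


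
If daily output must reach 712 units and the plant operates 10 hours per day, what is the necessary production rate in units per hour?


Formula: Production Rate = Daily Demand / Available Hours
Rate = 712 units/day / 10 hours/day
Rate = 71.2 units/hour

71.2 units/hour


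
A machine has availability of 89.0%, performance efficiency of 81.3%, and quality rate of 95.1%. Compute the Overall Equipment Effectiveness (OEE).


Formula: OEE = Availability * Performance * Quality / 10000
A * P = 89.0% * 81.3% / 100 = 72.36%
OEE = 72.36% * 95.1% / 100 = 68.8%

68.8%


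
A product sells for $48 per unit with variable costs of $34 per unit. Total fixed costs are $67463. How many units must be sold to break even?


Formula: BEQ = Fixed Costs / (Price - Variable Cost)
Contribution margin = $48 - $34 = $14/unit
BEQ = ceil($67463 / $14/unit) = ceil(4818.79) = 4819 units

4819 units


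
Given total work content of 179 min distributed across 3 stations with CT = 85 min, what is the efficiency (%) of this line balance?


Formula: Efficiency = Sum of Task Times / (N_stations * CT) * 100
Total station capacity = 3 stations * 85 min = 255 min
Efficiency = 179 / 255 * 100 = 70.2%

70.2%


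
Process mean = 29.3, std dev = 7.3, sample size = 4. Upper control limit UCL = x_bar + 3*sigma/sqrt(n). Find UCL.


UCL = 29.3 + 3 * 7.3 / sqrt(4)

40.25


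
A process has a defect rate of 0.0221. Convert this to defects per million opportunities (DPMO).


DPMO = defect_rate * 1000000 = 0.0221 * 1000000

22100


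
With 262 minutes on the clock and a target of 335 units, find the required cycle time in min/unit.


Formula: CT = Available Time / Number of Units
CT = 262 min / 335 units
CT = 0.78 min/unit

0.78 min/unit


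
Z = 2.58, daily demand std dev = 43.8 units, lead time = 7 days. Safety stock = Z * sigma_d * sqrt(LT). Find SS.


Formula: SS = z * sigma_d * sqrt(LT)
sqrt(LT) = sqrt(7) = 2.6458
SS = 2.58 * 43.8 * 2.6458
SS = 299.0 units

299.0 units


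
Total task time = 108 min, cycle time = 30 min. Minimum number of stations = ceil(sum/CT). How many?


Formula: N_min = ceil(Sum of Task Times / Cycle Time)
N_min = ceil(108 min / 30 min) = ceil(3.6)
N_min = 4 stations

4


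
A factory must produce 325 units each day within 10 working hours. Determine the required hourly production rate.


Formula: Production Rate = Daily Demand / Available Hours
Rate = 325 units/day / 10 hours/day
Rate = 32.5 units/hour

32.5 units/hour


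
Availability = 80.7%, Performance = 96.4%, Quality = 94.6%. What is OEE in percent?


Formula: OEE = Availability * Performance * Quality / 10000
A * P = 80.7% * 96.4% / 100 = 77.79%
OEE = 77.79% * 94.6% / 100 = 73.6%

73.6%


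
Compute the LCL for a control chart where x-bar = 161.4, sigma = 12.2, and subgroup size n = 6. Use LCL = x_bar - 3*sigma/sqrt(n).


LCL = 161.4 - 3 * 12.2 / sqrt(6)

146.46


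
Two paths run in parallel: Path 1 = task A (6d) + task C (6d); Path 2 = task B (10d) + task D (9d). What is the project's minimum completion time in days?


Path 1 = 6 + 6 = 12 days
Path 2 = 10 + 9 = 19 days
Duration = max(12, 19) = 19 days

19 days


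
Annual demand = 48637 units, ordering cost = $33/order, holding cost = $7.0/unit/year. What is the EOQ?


Formula: EOQ = sqrt(2 * D * S / H)
Numerator: 2 * 48637 * 33 = 3210042
2DS/H = 3210042 / 7.0 = 458577.4
EOQ = sqrt(458577.4) = 677.2 units

677.2 units


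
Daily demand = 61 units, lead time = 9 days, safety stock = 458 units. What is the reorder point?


Formula: ROP = (Daily Demand * Lead Time) + Safety Stock
Demand during lead time = 61 * 9 = 549 units
ROP = 549 + 458 = 1007 units

1007 units


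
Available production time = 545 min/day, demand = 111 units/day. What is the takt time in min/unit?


Formula: Takt Time = Available Production Time / Customer Demand
Takt = 545 min/day / 111 units/day
Takt = 4.91 min/unit

4.91 min/unit


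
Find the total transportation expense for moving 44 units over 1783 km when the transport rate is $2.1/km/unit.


TC = dist * cost * units = 1783 * 2.1 * 44 = $164749.20

$164749.20


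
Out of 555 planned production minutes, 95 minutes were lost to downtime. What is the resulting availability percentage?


Formula: Availability = (Planned Time - Downtime) / Planned Time * 100
Uptime = 555 - 95 = 460 min
Availability = 460 / 555 * 100 = 82.9%

82.9%


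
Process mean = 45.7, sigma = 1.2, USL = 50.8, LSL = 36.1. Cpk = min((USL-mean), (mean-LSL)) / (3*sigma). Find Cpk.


Cpu = (50.8 - 45.7) / (3 * 1.2) = 1.42
Cpl = (45.7 - 36.1) / (3 * 1.2) = 2.67
Cpk = min(1.42, 2.67) = 1.42

1.42


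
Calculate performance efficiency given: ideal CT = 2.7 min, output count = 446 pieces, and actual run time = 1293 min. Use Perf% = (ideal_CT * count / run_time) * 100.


Formula: Performance = (Ideal CT * Total Count) / Run Time * 100
Ideal output time = 2.7 * 446 = 1204.2 min
Performance = 1204.2 / 1293 * 100 = 93.1%

93.1%


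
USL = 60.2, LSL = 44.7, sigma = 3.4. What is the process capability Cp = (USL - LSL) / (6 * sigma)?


Cp = (60.2 - 44.7) / (6 * 3.4)

0.76


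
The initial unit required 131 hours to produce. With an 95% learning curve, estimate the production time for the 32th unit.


Formula: T_n = T_1 * (learning_rate)^(log2(n)) where learning_rate = rate/100
Doublings = log2(32) = 5
T_n = 131 * 0.95^5
T_n = 131 * 0.7738 = 101.4 hours

101.4 hours


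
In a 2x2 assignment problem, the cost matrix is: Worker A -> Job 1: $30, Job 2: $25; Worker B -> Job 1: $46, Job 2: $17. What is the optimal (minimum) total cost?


Option 1: A->1 + B->2 = $30 + $17 = $47
Option 2: A->2 + B->1 = $25 + $46 = $71
Min cost = min($47, $71) = $47

$47


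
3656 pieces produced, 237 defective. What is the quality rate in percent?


Formula: Quality Rate = Good Pieces / Total Pieces * 100
Good pieces = 3656 - 237 = 3419
QR = 3419 / 3656 * 100 = 93.5%

93.5%


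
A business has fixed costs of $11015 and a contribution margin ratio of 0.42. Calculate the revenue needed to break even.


Formula: BER = Fixed Costs / Contribution Margin Ratio
BER = $11015 / 0.42
BER = $26226.19 (to the nearest cent)

$26226.19


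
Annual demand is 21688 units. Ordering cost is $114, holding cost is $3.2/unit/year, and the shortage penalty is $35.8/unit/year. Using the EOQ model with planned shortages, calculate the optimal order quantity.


Formula: EOQ* = sqrt(2DS/H) * sqrt((H+P)/P)
Base EOQ = sqrt(2*21688*114/3.2) = 1243.09 units
Correction = sqrt((3.2+35.8)/35.8) = 1.04374
EOQ* = 1243.09 * 1.04374 = 1297.5 units

1297.5 units


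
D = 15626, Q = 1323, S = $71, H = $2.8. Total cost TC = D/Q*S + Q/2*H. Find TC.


TC = 15626/1323 * 71 + 1323/2 * 2.8

$2690.78


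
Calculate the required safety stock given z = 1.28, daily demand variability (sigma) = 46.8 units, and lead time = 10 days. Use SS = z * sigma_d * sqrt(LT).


Formula: SS = z * sigma_d * sqrt(LT)
sqrt(LT) = sqrt(10) = 3.1623
SS = 1.28 * 46.8 * 3.1623
SS = 189.4 units

189.4 units


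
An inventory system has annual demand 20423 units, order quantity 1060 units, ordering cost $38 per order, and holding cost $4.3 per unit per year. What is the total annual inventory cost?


TC = 20423/1060 * 38 + 1060/2 * 4.3

$3011.15


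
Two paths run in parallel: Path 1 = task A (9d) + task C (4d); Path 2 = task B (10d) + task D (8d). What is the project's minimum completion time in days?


Path 1 = 9 + 4 = 13 days
Path 2 = 10 + 8 = 18 days
Duration = max(13, 18) = 18 days

18 days


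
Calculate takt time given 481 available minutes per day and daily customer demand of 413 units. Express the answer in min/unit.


Formula: Takt Time = Available Production Time / Customer Demand
Takt = 481 min/day / 413 units/day
Takt = 1.16 min/unit

1.16 min/unit


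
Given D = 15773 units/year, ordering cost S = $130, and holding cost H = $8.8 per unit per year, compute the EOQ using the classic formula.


Formula: EOQ = sqrt(2 * D * S / H)
Numerator: 2 * 15773 * 130 = 4100980
2DS/H = 4100980 / 8.8 = 466020.5
EOQ = sqrt(466020.5) = 682.7 units

682.7 units


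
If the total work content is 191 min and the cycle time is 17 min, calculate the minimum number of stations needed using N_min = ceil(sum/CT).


Formula: N_min = ceil(Sum of Task Times / Cycle Time)
N_min = ceil(191 min / 17 min) = ceil(11.2353)
N_min = 12 stations

12


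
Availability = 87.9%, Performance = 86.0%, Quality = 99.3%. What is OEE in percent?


Formula: OEE = Availability * Performance * Quality / 10000
A * P = 87.9% * 86.0% / 100 = 75.59%
OEE = 75.59% * 99.3% / 100 = 75.1%

75.1%


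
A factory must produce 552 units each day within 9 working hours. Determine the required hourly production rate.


Formula: Production Rate = Daily Demand / Available Hours
Rate = 552 units/day / 9 hours/day
Rate = 61.3 units/hour

61.3 units/hour


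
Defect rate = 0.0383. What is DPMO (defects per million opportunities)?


DPMO = defect_rate * 1000000 = 0.0383 * 1000000

38300


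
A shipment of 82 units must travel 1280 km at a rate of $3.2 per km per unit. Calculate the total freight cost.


TC = dist * cost * units = 1280 * 3.2 * 82 = $335872.00

$335872.00


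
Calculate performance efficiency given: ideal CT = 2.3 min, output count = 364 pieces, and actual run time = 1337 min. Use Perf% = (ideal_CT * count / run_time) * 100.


Formula: Performance = (Ideal CT * Total Count) / Run Time * 100
Ideal output time = 2.3 * 364 = 837.2 min
Performance = 837.2 / 1337 * 100 = 62.6%

62.6%


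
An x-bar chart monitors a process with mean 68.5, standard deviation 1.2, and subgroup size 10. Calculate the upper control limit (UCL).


UCL = 68.5 + 3 * 1.2 / sqrt(10)

69.64


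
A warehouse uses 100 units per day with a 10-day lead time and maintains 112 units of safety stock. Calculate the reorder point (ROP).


Formula: ROP = (Daily Demand * Lead Time) + Safety Stock
Demand during lead time = 100 * 10 = 1000 units
ROP = 1000 + 112 = 1112 units

1112 units


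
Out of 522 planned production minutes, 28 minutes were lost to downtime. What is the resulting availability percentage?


Formula: Availability = (Planned Time - Downtime) / Planned Time * 100
Uptime = 522 - 28 = 494 min
Availability = 494 / 522 * 100 = 94.6%

94.6%


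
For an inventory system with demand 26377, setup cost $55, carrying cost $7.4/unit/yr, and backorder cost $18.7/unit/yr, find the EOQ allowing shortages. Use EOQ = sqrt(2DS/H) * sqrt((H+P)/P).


Formula: EOQ* = sqrt(2DS/H) * sqrt((H+P)/P)
Base EOQ = sqrt(2*26377*55/7.4) = 626.17 units
Correction = sqrt((7.4+18.7)/18.7) = 1.18141
EOQ* = 626.17 * 1.18141 = 739.8 units

739.8 units


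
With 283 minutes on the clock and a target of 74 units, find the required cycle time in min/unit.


Formula: CT = Available Time / Number of Units
CT = 283 min / 74 units
CT = 3.82 min/unit

3.82 min/unit


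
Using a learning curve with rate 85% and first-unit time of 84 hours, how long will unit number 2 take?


Formula: T_n = T_1 * (learning_rate)^(log2(n)) where learning_rate = rate/100
Doublings = log2(2) = 1
T_n = 84 * 0.85^1
T_n = 84 * 0.85 = 71.4 hours

71.4 hours


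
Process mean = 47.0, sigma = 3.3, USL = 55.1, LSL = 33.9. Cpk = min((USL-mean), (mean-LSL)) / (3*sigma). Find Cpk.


Cpu = (55.1 - 47.0) / (3 * 3.3) = 0.82
Cpl = (47.0 - 33.9) / (3 * 3.3) = 1.32
Cpk = min(0.82, 1.32) = 0.82

0.82


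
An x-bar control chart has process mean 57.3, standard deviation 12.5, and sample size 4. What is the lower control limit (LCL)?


LCL = 57.3 - 3 * 12.5 / sqrt(4)

38.55


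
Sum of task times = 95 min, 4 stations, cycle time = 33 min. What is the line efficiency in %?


Formula: Efficiency = Sum of Task Times / (N_stations * CT) * 100
Total station capacity = 4 stations * 33 min = 132 min
Efficiency = 95 / 132 * 100 = 72.0%

72.0%


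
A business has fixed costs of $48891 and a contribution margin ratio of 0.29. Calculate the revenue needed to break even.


Formula: BER = Fixed Costs / Contribution Margin Ratio
BER = $48891 / 0.29
BER = $168589.66 (to the nearest cent)

$168589.66


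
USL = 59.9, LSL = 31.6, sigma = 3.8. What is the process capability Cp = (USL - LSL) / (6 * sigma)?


Cp = (59.9 - 31.6) / (6 * 3.8)

1.24


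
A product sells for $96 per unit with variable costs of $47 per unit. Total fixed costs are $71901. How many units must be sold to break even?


Formula: BEQ = Fixed Costs / (Price - Variable Cost)
Contribution margin = $96 - $47 = $49/unit
BEQ = ceil($71901 / $49/unit) = ceil(1467.37) = 1468 units

1468 units


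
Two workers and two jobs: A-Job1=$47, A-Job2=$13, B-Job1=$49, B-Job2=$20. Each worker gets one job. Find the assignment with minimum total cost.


Option 1: A->1 + B->2 = $47 + $20 = $67
Option 2: A->2 + B->1 = $13 + $49 = $62
Min cost = min($67, $62) = $62

$62


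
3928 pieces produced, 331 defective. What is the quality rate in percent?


Formula: Quality Rate = Good Pieces / Total Pieces * 100
Good pieces = 3928 - 331 = 3597
QR = 3597 / 3928 * 100 = 91.6%

91.6%


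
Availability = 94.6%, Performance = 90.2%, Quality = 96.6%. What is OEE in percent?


Formula: OEE = Availability * Performance * Quality / 10000
A * P = 94.6% * 90.2% / 100 = 85.33%
OEE = 85.33% * 96.6% / 100 = 82.4%

82.4%


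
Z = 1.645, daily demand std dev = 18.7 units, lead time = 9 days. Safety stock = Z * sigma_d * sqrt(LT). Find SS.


Formula: SS = z * sigma_d * sqrt(LT)
sqrt(LT) = sqrt(9) = 3.0
SS = 1.645 * 18.7 * 3.0
SS = 92.3 units

92.3 units


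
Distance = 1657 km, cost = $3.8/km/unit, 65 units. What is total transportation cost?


TC = dist * cost * units = 1657 * 3.8 * 65 = $409279.00

$409279.00


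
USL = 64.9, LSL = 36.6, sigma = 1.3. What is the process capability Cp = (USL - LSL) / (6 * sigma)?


Cp = (64.9 - 36.6) / (6 * 1.3)

3.63


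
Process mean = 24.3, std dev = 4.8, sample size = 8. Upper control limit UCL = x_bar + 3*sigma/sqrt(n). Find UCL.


UCL = 24.3 + 3 * 4.8 / sqrt(8)

29.39


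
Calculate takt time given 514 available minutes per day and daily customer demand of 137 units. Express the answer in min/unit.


Formula: Takt Time = Available Production Time / Customer Demand
Takt = 514 min/day / 137 units/day
Takt = 3.75 min/unit

3.75 min/unit


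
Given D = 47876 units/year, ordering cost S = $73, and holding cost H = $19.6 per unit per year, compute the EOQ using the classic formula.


Formula: EOQ = sqrt(2 * D * S / H)
Numerator: 2 * 47876 * 73 = 6989896
2DS/H = 6989896 / 19.6 = 356627.3
EOQ = sqrt(356627.3) = 597.2 units

597.2 units


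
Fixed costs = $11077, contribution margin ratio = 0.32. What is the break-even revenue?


Formula: BER = Fixed Costs / Contribution Margin Ratio
BER = $11077 / 0.32
BER = $34615.63 (to the nearest cent)

$34615.63


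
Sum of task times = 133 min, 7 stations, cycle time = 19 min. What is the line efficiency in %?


Formula: Efficiency = Sum of Task Times / (N_stations * CT) * 100
Total station capacity = 7 stations * 19 min = 133 min
Efficiency = 133 / 133 * 100 = 100.0%

100.0%


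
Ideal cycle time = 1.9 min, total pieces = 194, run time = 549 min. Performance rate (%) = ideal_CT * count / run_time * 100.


Formula: Performance = (Ideal CT * Total Count) / Run Time * 100
Ideal output time = 1.9 * 194 = 368.6 min
Performance = 368.6 / 549 * 100 = 67.1%

67.1%


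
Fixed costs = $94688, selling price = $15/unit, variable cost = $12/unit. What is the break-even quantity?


Formula: BEQ = Fixed Costs / (Price - Variable Cost)
Contribution margin = $15 - $12 = $3/unit
BEQ = ceil($94688 / $3/unit) = ceil(31562.67) = 31563 units

31563 units


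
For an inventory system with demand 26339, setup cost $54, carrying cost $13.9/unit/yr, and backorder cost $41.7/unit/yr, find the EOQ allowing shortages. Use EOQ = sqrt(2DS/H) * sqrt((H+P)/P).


Formula: EOQ* = sqrt(2DS/H) * sqrt((H+P)/P)
Base EOQ = sqrt(2*26339*54/13.9) = 452.38 units
Correction = sqrt((13.9+41.7)/41.7) = 1.1547
EOQ* = 452.38 * 1.1547 = 522.4 units

522.4 units


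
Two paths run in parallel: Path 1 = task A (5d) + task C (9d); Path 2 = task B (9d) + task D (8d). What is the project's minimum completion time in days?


Path 1 = 5 + 9 = 14 days
Path 2 = 9 + 8 = 17 days
Duration = max(14, 17) = 17 days

17 days


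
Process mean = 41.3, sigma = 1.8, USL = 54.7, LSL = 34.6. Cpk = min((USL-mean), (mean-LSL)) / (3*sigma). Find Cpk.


Cpu = (54.7 - 41.3) / (3 * 1.8) = 2.48
Cpl = (41.3 - 34.6) / (3 * 1.8) = 1.24
Cpk = min(2.48, 1.24) = 1.24

1.24


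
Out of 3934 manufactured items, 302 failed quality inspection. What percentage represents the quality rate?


Formula: Quality Rate = Good Pieces / Total Pieces * 100
Good pieces = 3934 - 302 = 3632
QR = 3632 / 3934 * 100 = 92.3%

92.3%


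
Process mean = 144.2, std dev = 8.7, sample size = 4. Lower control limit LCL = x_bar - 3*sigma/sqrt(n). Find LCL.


LCL = 144.2 - 3 * 8.7 / sqrt(4)

131.15


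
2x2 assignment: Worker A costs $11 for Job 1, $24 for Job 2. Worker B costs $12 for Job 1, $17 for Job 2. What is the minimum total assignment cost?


Option 1: A->1 + B->2 = $11 + $17 = $28
Option 2: A->2 + B->1 = $24 + $12 = $36
Min cost = min($28, $36) = $28

$28


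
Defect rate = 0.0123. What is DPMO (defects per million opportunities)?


DPMO = defect_rate * 1000000 = 0.0123 * 1000000

12300


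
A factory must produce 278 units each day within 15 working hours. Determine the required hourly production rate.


Formula: Production Rate = Daily Demand / Available Hours
Rate = 278 units/day / 15 hours/day
Rate = 18.5 units/hour

18.5 units/hour


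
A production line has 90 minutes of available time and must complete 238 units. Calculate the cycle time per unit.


Formula: CT = Available Time / Number of Units
CT = 90 min / 238 units
CT = 0.38 min/unit

0.38 min/unit


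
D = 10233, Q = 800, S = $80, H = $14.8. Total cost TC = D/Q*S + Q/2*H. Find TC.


TC = 10233/800 * 80 + 800/2 * 14.8

$6943.30


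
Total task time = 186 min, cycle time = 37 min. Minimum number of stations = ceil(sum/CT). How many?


Formula: N_min = ceil(Sum of Task Times / Cycle Time)
N_min = ceil(186 min / 37 min) = ceil(5.027)
N_min = 6 stations

6


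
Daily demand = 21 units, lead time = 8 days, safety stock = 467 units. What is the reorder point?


Formula: ROP = (Daily Demand * Lead Time) + Safety Stock
Demand during lead time = 21 * 8 = 168 units
ROP = 168 + 467 = 635 units

635 units


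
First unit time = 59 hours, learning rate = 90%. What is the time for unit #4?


Formula: T_n = T_1 * (learning_rate)^(log2(n)) where learning_rate = rate/100
Doublings = log2(4) = 2
T_n = 59 * 0.9^2
T_n = 59 * 0.81 = 47.8 hours

47.8 hours


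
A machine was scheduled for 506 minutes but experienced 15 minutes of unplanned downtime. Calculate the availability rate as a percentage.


Formula: Availability = (Planned Time - Downtime) / Planned Time * 100
Uptime = 506 - 15 = 491 min
Availability = 491 / 506 * 100 = 97.0%

97.0%


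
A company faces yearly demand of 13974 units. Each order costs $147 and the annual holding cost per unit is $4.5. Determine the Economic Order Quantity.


Formula: EOQ = sqrt(2 * D * S / H)
Numerator: 2 * 13974 * 147 = 4108356
2DS/H = 4108356 / 4.5 = 912968.0
EOQ = sqrt(912968.0) = 955.5 units

955.5 units


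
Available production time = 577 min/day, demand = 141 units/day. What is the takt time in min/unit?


Formula: Takt Time = Available Production Time / Customer Demand
Takt = 577 min/day / 141 units/day
Takt = 4.09 min/unit

4.09 min/unit


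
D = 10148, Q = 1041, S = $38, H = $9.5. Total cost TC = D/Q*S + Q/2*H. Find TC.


TC = 10148/1041 * 38 + 1041/2 * 9.5

$5315.19


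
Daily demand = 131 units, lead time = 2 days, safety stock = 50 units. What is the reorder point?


Formula: ROP = (Daily Demand * Lead Time) + Safety Stock
Demand during lead time = 131 * 2 = 262 units
ROP = 262 + 50 = 312 units

312 units


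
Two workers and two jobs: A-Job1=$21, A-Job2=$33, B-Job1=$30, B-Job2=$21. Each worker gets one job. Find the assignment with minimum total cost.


Option 1: A->1 + B->2 = $21 + $21 = $42
Option 2: A->2 + B->1 = $33 + $30 = $63
Min cost = min($42, $63) = $42

$42


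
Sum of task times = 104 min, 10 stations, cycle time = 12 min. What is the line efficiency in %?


Formula: Efficiency = Sum of Task Times / (N_stations * CT) * 100
Total station capacity = 10 stations * 12 min = 120 min
Efficiency = 104 / 120 * 100 = 86.7%

86.7%


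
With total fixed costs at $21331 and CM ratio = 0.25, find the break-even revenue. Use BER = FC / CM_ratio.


Formula: BER = Fixed Costs / Contribution Margin Ratio
BER = $21331 / 0.25
BER = $85324.00 (to the nearest cent)

$85324.00


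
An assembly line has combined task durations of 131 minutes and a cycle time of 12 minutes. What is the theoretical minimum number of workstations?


Formula: N_min = ceil(Sum of Task Times / Cycle Time)
N_min = ceil(131 min / 12 min) = ceil(10.9167)
N_min = 11 stations

11


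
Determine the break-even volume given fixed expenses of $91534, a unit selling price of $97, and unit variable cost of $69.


Formula: BEQ = Fixed Costs / (Price - Variable Cost)
Contribution margin = $97 - $69 = $28/unit
BEQ = ceil($91534 / $28/unit) = ceil(3269.07) = 3270 units

3270 units


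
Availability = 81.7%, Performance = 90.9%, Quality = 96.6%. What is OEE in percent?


Formula: OEE = Availability * Performance * Quality / 10000
A * P = 81.7% * 90.9% / 100 = 74.27%
OEE = 74.27% * 96.6% / 100 = 71.7%

71.7%


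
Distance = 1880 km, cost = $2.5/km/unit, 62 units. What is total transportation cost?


TC = dist * cost * units = 1880 * 2.5 * 62 = $291400.00

$291400.00


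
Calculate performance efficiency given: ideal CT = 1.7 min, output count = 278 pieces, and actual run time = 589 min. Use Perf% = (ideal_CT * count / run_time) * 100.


Formula: Performance = (Ideal CT * Total Count) / Run Time * 100
Ideal output time = 1.7 * 278 = 472.6 min
Performance = 472.6 / 589 * 100 = 80.2%

80.2%


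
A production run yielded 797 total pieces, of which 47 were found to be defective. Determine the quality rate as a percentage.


Formula: Quality Rate = Good Pieces / Total Pieces * 100
Good pieces = 797 - 47 = 750
QR = 750 / 797 * 100 = 94.1%

94.1%


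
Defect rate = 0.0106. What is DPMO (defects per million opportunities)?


DPMO = defect_rate * 1000000 = 0.0106 * 1000000

10600


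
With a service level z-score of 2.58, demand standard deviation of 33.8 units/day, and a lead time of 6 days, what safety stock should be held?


Formula: SS = z * sigma_d * sqrt(LT)
sqrt(LT) = sqrt(6) = 2.4495
SS = 2.58 * 33.8 * 2.4495
SS = 213.6 units

213.6 units


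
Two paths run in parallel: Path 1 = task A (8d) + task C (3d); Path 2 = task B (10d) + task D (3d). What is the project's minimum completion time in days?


Path 1 = 8 + 3 = 11 days
Path 2 = 10 + 3 = 13 days
Duration = max(11, 13) = 13 days

13 days


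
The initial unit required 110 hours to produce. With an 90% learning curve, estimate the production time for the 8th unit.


Formula: T_n = T_1 * (learning_rate)^(log2(n)) where learning_rate = rate/100
Doublings = log2(8) = 3
T_n = 110 * 0.9^3
T_n = 110 * 0.729 = 80.2 hours

80.2 hours


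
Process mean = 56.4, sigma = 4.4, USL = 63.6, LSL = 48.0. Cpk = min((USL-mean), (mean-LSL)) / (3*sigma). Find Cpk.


Cpu = (63.6 - 56.4) / (3 * 4.4) = 0.55
Cpl = (56.4 - 48.0) / (3 * 4.4) = 0.64
Cpk = min(0.55, 0.64) = 0.55

0.55


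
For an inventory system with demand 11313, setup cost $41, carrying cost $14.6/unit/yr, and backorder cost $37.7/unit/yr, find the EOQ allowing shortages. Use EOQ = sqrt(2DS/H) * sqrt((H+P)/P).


Formula: EOQ* = sqrt(2DS/H) * sqrt((H+P)/P)
Base EOQ = sqrt(2*11313*41/14.6) = 252.07 units
Correction = sqrt((14.6+37.7)/37.7) = 1.17782
EOQ* = 252.07 * 1.17782 = 296.9 units

296.9 units


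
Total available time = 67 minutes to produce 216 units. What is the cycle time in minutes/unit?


Formula: CT = Available Time / Number of Units
CT = 67 min / 216 units
CT = 0.31 min/unit

0.31 min/unit


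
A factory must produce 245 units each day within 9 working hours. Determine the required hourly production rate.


Formula: Production Rate = Daily Demand / Available Hours
Rate = 245 units/day / 9 hours/day
Rate = 27.2 units/hour

27.2 units/hour


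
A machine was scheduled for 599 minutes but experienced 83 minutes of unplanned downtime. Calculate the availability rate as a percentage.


Formula: Availability = (Planned Time - Downtime) / Planned Time * 100
Uptime = 599 - 83 = 516 min
Availability = 516 / 599 * 100 = 86.1%

86.1%


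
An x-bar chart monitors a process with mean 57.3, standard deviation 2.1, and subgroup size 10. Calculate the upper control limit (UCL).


UCL = 57.3 + 3 * 2.1 / sqrt(10)

59.29


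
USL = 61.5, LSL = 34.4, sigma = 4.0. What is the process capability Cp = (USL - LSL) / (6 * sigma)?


Cp = (61.5 - 34.4) / (6 * 4.0)

1.13


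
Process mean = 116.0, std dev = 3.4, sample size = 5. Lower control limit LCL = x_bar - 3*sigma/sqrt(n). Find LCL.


LCL = 116.0 - 3 * 3.4 / sqrt(5)

111.44


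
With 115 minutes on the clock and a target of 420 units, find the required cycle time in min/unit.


Formula: CT = Available Time / Number of Units
CT = 115 min / 420 units
CT = 0.27 min/unit

0.27 min/unit


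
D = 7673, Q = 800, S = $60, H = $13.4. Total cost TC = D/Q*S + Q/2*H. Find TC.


TC = 7673/800 * 60 + 800/2 * 13.4

$5935.48


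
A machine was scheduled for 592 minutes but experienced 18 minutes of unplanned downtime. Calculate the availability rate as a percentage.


Formula: Availability = (Planned Time - Downtime) / Planned Time * 100
Uptime = 592 - 18 = 574 min
Availability = 574 / 592 * 100 = 97.0%

97.0%


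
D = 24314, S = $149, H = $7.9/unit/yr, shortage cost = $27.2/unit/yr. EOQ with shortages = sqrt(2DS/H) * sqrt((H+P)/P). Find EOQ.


Formula: EOQ* = sqrt(2DS/H) * sqrt((H+P)/P)
Base EOQ = sqrt(2*24314*149/7.9) = 957.69 units
Correction = sqrt((7.9+27.2)/27.2) = 1.13598
EOQ* = 957.69 * 1.13598 = 1087.9 units

1087.9 units


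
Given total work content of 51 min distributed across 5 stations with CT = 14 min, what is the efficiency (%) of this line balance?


Formula: Efficiency = Sum of Task Times / (N_stations * CT) * 100
Total station capacity = 5 stations * 14 min = 70 min
Efficiency = 51 / 70 * 100 = 72.9%

72.9%


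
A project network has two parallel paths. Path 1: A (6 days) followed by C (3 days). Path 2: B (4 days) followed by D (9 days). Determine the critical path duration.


Path 1 = 6 + 3 = 9 days
Path 2 = 4 + 9 = 13 days
Duration = max(9, 13) = 13 days

13 days


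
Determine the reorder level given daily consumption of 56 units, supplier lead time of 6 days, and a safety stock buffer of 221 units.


Formula: ROP = (Daily Demand * Lead Time) + Safety Stock
Demand during lead time = 56 * 6 = 336 units
ROP = 336 + 221 = 557 units

557 units


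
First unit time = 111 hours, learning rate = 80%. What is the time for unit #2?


Formula: T_n = T_1 * (learning_rate)^(log2(n)) where learning_rate = rate/100
Doublings = log2(2) = 1
T_n = 111 * 0.8^1
T_n = 111 * 0.8 = 88.8 hours

88.8 hours


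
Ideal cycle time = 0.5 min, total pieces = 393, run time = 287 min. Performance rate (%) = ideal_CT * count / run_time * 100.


Formula: Performance = (Ideal CT * Total Count) / Run Time * 100
Ideal output time = 0.5 * 393 = 196.5 min
Performance = 196.5 / 287 * 100 = 68.5%

68.5%


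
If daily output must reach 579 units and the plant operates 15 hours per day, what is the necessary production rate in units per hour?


Formula: Production Rate = Daily Demand / Available Hours
Rate = 579 units/day / 15 hours/day
Rate = 38.6 units/hour

38.6 units/hour


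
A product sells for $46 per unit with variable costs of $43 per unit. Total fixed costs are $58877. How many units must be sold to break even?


Formula: BEQ = Fixed Costs / (Price - Variable Cost)
Contribution margin = $46 - $43 = $3/unit
BEQ = ceil($58877 / $3/unit) = ceil(19625.67) = 19626 units

19626 units


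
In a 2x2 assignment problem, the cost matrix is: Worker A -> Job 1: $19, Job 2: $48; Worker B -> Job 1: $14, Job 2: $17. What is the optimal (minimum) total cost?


Option 1: A->1 + B->2 = $19 + $17 = $36
Option 2: A->2 + B->1 = $48 + $14 = $62
Min cost = min($36, $62) = $36

$36


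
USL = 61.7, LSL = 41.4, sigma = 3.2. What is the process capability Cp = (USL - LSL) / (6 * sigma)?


Cp = (61.7 - 41.4) / (6 * 3.2)

1.06


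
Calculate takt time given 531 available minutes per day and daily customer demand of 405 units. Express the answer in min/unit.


Formula: Takt Time = Available Production Time / Customer Demand
Takt = 531 min/day / 405 units/day
Takt = 1.31 min/unit

1.31 min/unit


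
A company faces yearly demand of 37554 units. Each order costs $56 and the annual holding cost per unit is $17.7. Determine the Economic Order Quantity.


Formula: EOQ = sqrt(2 * D * S / H)
Numerator: 2 * 37554 * 56 = 4206048
2DS/H = 4206048 / 17.7 = 237629.8
EOQ = sqrt(237629.8) = 487.5 units

487.5 units


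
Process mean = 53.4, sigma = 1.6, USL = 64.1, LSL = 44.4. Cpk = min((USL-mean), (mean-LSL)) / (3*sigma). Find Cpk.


Cpu = (64.1 - 53.4) / (3 * 1.6) = 2.23
Cpl = (53.4 - 44.4) / (3 * 1.6) = 1.88
Cpk = min(2.23, 1.88) = 1.88

1.88


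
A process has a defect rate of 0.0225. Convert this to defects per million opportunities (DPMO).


DPMO = defect_rate * 1000000 = 0.0225 * 1000000

22500


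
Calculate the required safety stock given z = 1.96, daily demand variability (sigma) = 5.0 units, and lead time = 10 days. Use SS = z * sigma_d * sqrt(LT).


Formula: SS = z * sigma_d * sqrt(LT)
sqrt(LT) = sqrt(10) = 3.1623
SS = 1.96 * 5.0 * 3.1623
SS = 31.0 units

31.0 units


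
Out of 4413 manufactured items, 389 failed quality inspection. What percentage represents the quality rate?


Formula: Quality Rate = Good Pieces / Total Pieces * 100
Good pieces = 4413 - 389 = 4024
QR = 4024 / 4413 * 100 = 91.2%

91.2%


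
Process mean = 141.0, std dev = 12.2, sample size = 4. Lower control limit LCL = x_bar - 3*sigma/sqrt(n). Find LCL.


LCL = 141.0 - 3 * 12.2 / sqrt(4)

122.7


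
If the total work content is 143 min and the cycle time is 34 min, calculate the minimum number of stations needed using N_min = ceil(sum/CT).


Formula: N_min = ceil(Sum of Task Times / Cycle Time)
N_min = ceil(143 min / 34 min) = ceil(4.2059)
N_min = 5 stations

5


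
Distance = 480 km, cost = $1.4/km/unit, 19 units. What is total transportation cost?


TC = dist * cost * units = 480 * 1.4 * 19 = $12768.00

$12768.00


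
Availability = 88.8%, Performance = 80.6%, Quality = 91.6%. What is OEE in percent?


Formula: OEE = Availability * Performance * Quality / 10000
A * P = 88.8% * 80.6% / 100 = 71.57%
OEE = 71.57% * 91.6% / 100 = 65.6%

65.6%


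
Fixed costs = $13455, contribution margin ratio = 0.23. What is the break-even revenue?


Formula: BER = Fixed Costs / Contribution Margin Ratio
BER = $13455 / 0.23
BER = $58500.00 (to the nearest cent)

$58500.00


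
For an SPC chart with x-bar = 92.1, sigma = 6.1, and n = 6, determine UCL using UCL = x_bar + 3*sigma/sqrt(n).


UCL = 92.1 + 3 * 6.1 / sqrt(6)

99.57


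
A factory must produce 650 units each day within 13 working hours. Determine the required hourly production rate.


Formula: Production Rate = Daily Demand / Available Hours
Rate = 650 units/day / 13 hours/day
Rate = 50.0 units/hour

50.0 units/hour


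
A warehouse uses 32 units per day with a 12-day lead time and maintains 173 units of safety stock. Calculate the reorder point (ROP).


Formula: ROP = (Daily Demand * Lead Time) + Safety Stock
Demand during lead time = 32 * 12 = 384 units
ROP = 384 + 173 = 557 units

557 units


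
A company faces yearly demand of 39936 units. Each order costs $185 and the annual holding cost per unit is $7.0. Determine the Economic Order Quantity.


Formula: EOQ = sqrt(2 * D * S / H)
Numerator: 2 * 39936 * 185 = 14776320
2DS/H = 14776320 / 7.0 = 2110902.9
EOQ = sqrt(2110902.9) = 1452.9 units

1452.9 units


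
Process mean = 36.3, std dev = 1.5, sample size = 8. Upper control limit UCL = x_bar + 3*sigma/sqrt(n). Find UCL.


UCL = 36.3 + 3 * 1.5 / sqrt(8)

37.89


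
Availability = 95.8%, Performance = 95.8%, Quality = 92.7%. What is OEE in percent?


Formula: OEE = Availability * Performance * Quality / 10000
A * P = 95.8% * 95.8% / 100 = 91.78%
OEE = 91.78% * 92.7% / 100 = 85.1%

85.1%
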